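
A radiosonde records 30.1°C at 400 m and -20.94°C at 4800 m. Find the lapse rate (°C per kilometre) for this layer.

11.6°C/km

Γ = −ΔT/Δz = (30.1 − (-20.94)) / (4800 − 400) m
  = 51.04°C / 4.4 km = 11.6°C/km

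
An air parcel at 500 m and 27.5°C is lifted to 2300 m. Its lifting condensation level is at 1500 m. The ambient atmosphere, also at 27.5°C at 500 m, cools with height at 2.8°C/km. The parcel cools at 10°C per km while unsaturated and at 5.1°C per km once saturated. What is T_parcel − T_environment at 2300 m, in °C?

Parcel:
  500–1500 m, dry: Δz = 1 km ⇒ ΔT = -10°C; T = 17.5°C
  1500–2300 m, saturated: Δz = 0.8 km ⇒ ΔT = -4.08°C; T = 13.42°C
Environment:
  500–2300 m, environment: Δz = 1.8 km ⇒ ΔT = -5.04°C; T = 22.46°C
T_parcel − T_env = 13.42 − 22.46 = -9.04°C

-9.04°C (parcel cooler than environment)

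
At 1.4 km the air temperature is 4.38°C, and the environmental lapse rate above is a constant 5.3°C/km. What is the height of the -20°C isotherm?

Height above start = (4.38 − (-20)) / 5.3 = 4.6 km
Altitude = 1400 m + 4600 m = 6000 m

6 km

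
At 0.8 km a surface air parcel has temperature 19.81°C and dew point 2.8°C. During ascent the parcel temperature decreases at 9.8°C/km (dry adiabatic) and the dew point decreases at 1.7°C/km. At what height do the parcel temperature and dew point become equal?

2.9 km

T and T_d converge at 9.8 − 1.7 = 8.1°C per km
Height above start = (19.81 − 2.8) / 8.1 = 2.1 km
LCL altitude = 800 m + 2100 m = 2900 m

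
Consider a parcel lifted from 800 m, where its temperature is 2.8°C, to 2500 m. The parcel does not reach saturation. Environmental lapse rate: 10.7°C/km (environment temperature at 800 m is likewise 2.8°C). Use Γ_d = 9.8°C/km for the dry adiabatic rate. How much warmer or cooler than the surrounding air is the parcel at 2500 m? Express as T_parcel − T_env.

+1.53°C (parcel warmer than environment)

Parcel:
  Dry to 2500 m: -9.8 × 1.7 km = -16.66°C, so T = -13.86°C.
Environment:
  Environment to 2500 m: -10.7 × 1.7 km = -18.19°C, so T = -15.39°C.
T_parcel − T_env = -13.86 − (-15.39) = +1.53°C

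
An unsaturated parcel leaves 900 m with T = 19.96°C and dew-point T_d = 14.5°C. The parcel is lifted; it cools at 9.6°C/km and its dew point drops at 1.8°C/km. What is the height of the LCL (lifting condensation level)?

T and T_d converge at 9.6 − 1.8 = 7.8°C per km
Height above start = (19.96 − 14.5) / 7.8 = 0.7 km
LCL altitude = 900 m + 700 m = 1600 m

1600 m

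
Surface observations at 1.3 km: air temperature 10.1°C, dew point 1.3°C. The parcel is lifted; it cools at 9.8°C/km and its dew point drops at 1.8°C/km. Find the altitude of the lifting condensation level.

2.4 km

T and T_d converge at 9.8 − 1.8 = 8°C per km
Height above start = (10.1 − 1.3) / 8 = 1.1 km
LCL altitude = 1300 m + 1100 m = 2400 m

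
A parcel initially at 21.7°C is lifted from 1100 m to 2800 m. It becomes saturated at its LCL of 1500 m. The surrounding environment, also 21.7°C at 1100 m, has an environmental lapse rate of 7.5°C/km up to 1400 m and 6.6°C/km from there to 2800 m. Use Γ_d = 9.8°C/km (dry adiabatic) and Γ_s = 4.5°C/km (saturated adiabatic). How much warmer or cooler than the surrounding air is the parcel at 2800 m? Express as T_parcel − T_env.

+1.72°C (parcel warmer than environment)

Parcel:
  Dry to 1500 m: -9.8 × 0.4 km = -3.92°C, so T = 17.78°C.
  Saturated to 2800 m: -4.5 × 1.3 km = -5.85°C, so T = 11.93°C.
Environment:
  Environment, lower layer to 1400 m: -7.5 × 0.3 km = -2.25°C, so T = 19.45°C.
  Environment, upper layer to 2800 m: -6.6 × 1.4 km = -9.24°C, so T = 10.21°C.
T_parcel − T_env = 11.93 − 10.21 = +1.72°C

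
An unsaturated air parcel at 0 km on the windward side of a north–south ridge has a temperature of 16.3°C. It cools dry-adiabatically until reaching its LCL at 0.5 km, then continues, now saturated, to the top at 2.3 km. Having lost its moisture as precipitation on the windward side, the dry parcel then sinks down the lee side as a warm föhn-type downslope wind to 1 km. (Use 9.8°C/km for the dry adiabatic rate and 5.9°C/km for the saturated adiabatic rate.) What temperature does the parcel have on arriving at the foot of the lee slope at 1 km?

13.52°C

0 → 500 m (dry, 9.8°C/km): ΔT = -9.8 × 0.5 = -4.9°C → T = 11.4°C
500 → 2300 m (saturated, 5.9°C/km): ΔT = -5.9 × 1.8 = -10.62°C → T = 0.78°C
2300 → 1000 m (dry descent, 9.8°C/km): ΔT = +9.8 × 1.3 = +12.74°C → T = 13.52°C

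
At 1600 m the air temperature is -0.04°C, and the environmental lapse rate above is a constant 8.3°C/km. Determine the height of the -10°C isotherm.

2800 m

Height above start = (-0.04 − (-10)) / 8.3 = 1.2 km
Altitude = 1600 m + 1200 m = 2800 m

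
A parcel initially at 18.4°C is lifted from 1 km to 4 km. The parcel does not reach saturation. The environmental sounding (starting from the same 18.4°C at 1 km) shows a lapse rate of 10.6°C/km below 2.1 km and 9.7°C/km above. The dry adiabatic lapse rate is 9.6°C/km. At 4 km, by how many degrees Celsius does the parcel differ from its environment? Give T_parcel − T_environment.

Parcel:
  From 1000 m to 4000 m (dry): cools by 9.6 × 3 = 28.8°C, giving -10.4°C.
Environment:
  From 1000 m to 2100 m (environment, lower layer): cools by 10.6 × 1.1 = 11.66°C, giving 6.74°C.
  From 2100 m to 4000 m (environment, upper layer): cools by 9.7 × 1.9 = 18.43°C, giving -11.69°C.
T_parcel − T_env = -10.4 − (-11.69) = +1.29°C

+1.29°C (parcel warmer than environment)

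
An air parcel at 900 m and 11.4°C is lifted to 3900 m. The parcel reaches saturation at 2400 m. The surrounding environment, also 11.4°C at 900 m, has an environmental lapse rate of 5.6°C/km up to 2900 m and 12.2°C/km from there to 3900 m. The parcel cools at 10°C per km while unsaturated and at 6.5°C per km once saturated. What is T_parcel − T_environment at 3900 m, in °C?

-1.35°C (parcel cooler than environment)

Parcel:
  Dry to 2400 m: -10 × 1.5 km = -15°C, so T = -3.6°C.
  Saturated to 3900 m: -6.5 × 1.5 km = -9.75°C, so T = -13.35°C.
Environment:
  Environment, lower layer to 2900 m: -5.6 × 2 km = -11.2°C, so T = 0.2°C.
  Environment, upper layer to 3900 m: -12.2 × 1 km = -12.2°C, so T = -12°C.
T_parcel − T_env = -13.35 − (-12) = -1.35°C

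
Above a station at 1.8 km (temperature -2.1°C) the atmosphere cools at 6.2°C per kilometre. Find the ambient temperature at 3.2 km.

-10.78°C

1800 → 3200 m (environmental, 6.2°C/km): ΔT = -6.2 × 1.4 = -8.68°C → T = -10.78°C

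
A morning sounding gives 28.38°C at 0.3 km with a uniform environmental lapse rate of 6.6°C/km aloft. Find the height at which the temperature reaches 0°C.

Height above start = (28.38 − 0) / 6.6 = 4.3 km
Altitude = 300 m + 4300 m = 4600 m

4.6 km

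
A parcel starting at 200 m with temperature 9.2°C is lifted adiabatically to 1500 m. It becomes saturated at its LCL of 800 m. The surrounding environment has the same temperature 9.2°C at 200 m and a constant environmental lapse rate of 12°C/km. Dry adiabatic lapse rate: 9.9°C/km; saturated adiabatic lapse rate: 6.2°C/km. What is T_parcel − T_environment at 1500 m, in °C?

+5.32°C (parcel warmer than environment)

Parcel:
  Dry to 800 m: -9.9 × 0.6 km = -5.94°C, so T = 3.26°C.
  Saturated to 1500 m: -6.2 × 0.7 km = -4.34°C, so T = -1.08°C.
Environment:
  Environment to 1500 m: -12 × 1.3 km = -15.6°C, so T = -6.4°C.
T_parcel − T_env = -1.08 − (-6.4) = +5.32°C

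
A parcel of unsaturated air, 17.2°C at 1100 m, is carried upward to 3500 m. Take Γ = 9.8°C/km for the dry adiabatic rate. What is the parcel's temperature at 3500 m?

1100 → 3500 m (dry adiabatic, 9.8°C/km): ΔT = -9.8 × 2.4 = -23.52°C → T = -6.32°C

-6.32°C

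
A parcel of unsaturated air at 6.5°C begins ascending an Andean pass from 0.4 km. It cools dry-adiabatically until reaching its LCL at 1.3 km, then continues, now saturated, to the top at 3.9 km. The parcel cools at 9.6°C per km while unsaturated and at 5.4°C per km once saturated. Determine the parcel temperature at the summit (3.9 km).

-16.18°C

From 400 m to 1300 m (dry): cools by 9.6 × 0.9 = 8.64°C, giving -2.14°C.
From 1300 m to 3900 m (saturated): cools by 5.4 × 2.6 = 14.04°C, giving -16.18°C.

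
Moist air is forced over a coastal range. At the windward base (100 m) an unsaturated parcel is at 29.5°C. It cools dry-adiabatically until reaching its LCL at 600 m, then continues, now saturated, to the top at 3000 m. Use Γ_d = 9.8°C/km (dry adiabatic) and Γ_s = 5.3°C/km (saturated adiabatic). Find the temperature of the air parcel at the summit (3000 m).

11.88°C

100 → 600 m (dry, 9.8°C/km): ΔT = -9.8 × 0.5 = -4.9°C → T = 24.6°C
600 → 3000 m (saturated, 5.3°C/km): ΔT = -5.3 × 2.4 = -12.72°C → T = 11.88°C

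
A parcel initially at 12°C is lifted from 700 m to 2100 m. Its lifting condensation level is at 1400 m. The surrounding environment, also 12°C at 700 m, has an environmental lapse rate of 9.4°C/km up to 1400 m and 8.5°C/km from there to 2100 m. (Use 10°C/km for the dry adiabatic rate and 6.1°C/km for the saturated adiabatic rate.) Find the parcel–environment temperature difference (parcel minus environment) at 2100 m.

Parcel:
  Dry to 1400 m: -10 × 0.7 km = -7°C, so T = 5°C.
  Saturated to 2100 m: -6.1 × 0.7 km = -4.27°C, so T = 0.73°C.
Environment:
  Environment, lower layer to 1400 m: -9.4 × 0.7 km = -6.58°C, so T = 5.42°C.
  Environment, upper layer to 2100 m: -8.5 × 0.7 km = -5.95°C, so T = -0.53°C.
T_parcel − T_env = 0.73 − (-0.53) = +1.26°C

+1.26°C (parcel warmer than environment)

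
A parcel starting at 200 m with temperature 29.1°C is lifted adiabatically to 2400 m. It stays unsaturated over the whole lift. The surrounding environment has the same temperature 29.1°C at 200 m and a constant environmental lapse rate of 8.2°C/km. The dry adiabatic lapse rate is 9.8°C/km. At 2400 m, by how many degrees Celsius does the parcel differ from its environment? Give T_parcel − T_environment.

-3.52°C (parcel cooler than environment)

Parcel:
  From 200 m to 2400 m (dry): cools by 9.8 × 2.2 = 21.56°C, giving 7.54°C.
Environment:
  From 200 m to 2400 m (environment): cools by 8.2 × 2.2 = 18.04°C, giving 11.06°C.
T_parcel − T_env = 7.54 − 11.06 = -3.52°C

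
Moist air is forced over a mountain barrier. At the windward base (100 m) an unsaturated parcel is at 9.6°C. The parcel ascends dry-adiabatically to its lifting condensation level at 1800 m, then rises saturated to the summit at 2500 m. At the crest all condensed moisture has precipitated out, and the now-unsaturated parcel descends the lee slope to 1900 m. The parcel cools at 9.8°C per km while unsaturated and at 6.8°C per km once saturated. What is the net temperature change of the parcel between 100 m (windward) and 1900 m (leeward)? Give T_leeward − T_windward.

-15.54°C

100–1800 m, dry: Δz = 1.7 km ⇒ ΔT = -16.66°C; T = -7.06°C
1800–2500 m, saturated: Δz = 0.7 km ⇒ ΔT = -4.76°C; T = -11.82°C
2500–1900 m, dry descent: Δz = 0.6 km ⇒ ΔT = +5.88°C; T = -5.94°C
Net change vs windward start: -5.94 − 9.6 = -15.54°C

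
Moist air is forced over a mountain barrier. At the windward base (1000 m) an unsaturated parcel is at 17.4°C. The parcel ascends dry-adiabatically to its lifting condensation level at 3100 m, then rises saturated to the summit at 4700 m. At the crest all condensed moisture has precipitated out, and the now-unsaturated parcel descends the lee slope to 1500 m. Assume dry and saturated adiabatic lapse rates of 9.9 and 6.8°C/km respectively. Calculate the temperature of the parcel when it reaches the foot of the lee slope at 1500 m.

1000 → 3100 m (dry, 9.9°C/km): ΔT = -9.9 × 2.1 = -20.79°C → T = -3.39°C
3100 → 4700 m (saturated, 6.8°C/km): ΔT = -6.8 × 1.6 = -10.88°C → T = -14.27°C
4700 → 1500 m (dry descent, 9.9°C/km): ΔT = +9.9 × 3.2 = +31.68°C → T = 17.41°C

17.41°C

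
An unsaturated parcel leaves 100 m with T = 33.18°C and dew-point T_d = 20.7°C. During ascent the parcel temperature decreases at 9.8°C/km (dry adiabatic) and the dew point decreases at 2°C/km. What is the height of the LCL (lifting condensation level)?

1700 m

T and T_d converge at 9.8 − 2 = 7.8°C per km
Height above start = (33.18 − 20.7) / 7.8 = 1.6 km
LCL altitude = 100 m + 1600 m = 1700 m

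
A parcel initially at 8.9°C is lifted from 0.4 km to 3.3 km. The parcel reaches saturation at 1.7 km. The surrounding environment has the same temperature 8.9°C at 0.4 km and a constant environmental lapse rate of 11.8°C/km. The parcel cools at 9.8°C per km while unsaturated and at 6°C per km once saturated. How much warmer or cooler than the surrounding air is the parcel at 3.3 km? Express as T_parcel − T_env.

Parcel:
  Dry to 1700 m: -9.8 × 1.3 km = -12.74°C, so T = -3.84°C.
  Saturated to 3300 m: -6 × 1.6 km = -9.6°C, so T = -13.44°C.
Environment:
  Environment to 3300 m: -11.8 × 2.9 km = -34.22°C, so T = -25.32°C.
T_parcel − T_env = -13.44 − (-25.32) = +11.88°C

+11.88°C (parcel warmer than environment)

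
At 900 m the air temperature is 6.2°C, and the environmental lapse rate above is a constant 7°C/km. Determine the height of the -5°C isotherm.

Height above start = (6.2 − (-5)) / 7 = 1.6 km
Altitude = 900 m + 1600 m = 2500 m

2500 m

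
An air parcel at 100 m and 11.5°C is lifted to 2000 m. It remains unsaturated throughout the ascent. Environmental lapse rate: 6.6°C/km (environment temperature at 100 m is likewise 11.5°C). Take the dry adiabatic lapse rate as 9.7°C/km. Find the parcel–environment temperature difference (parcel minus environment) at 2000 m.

Parcel:
  100 → 2000 m (dry, 9.7°C/km): ΔT = -9.7 × 1.9 = -18.43°C → T = -6.93°C
Environment:
  100 → 2000 m (environment, 6.6°C/km): ΔT = -6.6 × 1.9 = -12.54°C → T = -1.04°C
T_parcel − T_env = -6.93 − (-1.04) = -5.89°C

-5.89°C (parcel cooler than environment)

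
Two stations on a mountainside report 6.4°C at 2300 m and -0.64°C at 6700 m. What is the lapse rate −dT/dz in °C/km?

1.6°C/km

Γ = −ΔT/Δz = (6.4 − (-0.64)) / (6700 − 2300) m
  = 7.04°C / 4.4 km = 1.6°C/km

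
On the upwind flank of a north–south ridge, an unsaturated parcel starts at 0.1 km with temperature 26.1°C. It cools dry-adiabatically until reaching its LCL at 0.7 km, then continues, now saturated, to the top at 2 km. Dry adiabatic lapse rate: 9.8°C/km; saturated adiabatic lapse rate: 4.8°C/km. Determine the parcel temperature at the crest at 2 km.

100 → 700 m (dry, 9.8°C/km): ΔT = -9.8 × 0.6 = -5.88°C → T = 20.22°C
700 → 2000 m (saturated, 4.8°C/km): ΔT = -4.8 × 1.3 = -6.24°C → T = 13.98°C

13.98°C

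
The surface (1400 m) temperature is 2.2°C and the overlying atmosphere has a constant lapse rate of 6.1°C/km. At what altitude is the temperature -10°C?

3400 m

Height above start = (2.2 − (-10)) / 6.1 = 2 km
Altitude = 1400 m + 2000 m = 3400 m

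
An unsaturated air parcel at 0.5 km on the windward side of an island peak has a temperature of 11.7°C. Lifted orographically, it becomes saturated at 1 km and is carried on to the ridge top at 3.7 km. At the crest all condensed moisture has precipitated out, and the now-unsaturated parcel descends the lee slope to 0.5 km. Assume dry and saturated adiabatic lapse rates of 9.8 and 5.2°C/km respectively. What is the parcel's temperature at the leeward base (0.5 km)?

24.12°C

500 → 1000 m (dry, 9.8°C/km): ΔT = -9.8 × 0.5 = -4.9°C → T = 6.8°C
1000 → 3700 m (saturated, 5.2°C/km): ΔT = -5.2 × 2.7 = -14.04°C → T = -7.24°C
3700 → 500 m (dry descent, 9.8°C/km): ΔT = +9.8 × 3.2 = +31.36°C → T = 24.12°C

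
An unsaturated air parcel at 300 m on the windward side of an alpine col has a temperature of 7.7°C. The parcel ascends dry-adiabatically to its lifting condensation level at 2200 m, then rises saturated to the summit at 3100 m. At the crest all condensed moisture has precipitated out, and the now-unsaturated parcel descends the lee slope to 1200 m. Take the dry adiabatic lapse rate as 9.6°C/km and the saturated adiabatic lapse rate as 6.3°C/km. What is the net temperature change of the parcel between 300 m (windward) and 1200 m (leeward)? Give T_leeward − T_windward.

-5.67°C

Dry to 2200 m: -9.6 × 1.9 km = -18.24°C, so T = -10.54°C.
Saturated to 3100 m: -6.3 × 0.9 km = -5.67°C, so T = -16.21°C.
Dry descent to 1200 m: +9.6 × 1.9 km = +18.24°C, so T = 2.03°C.
Net change vs windward start: 2.03 − 7.7 = -5.67°C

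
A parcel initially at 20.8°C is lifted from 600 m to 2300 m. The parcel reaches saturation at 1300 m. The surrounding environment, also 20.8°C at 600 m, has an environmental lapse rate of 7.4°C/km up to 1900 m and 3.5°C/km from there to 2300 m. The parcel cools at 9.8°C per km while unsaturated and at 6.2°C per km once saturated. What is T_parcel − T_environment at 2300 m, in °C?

Parcel:
  Dry to 1300 m: -9.8 × 0.7 km = -6.86°C, so T = 13.94°C.
  Saturated to 2300 m: -6.2 × 1 km = -6.2°C, so T = 7.74°C.
Environment:
  Environment, lower layer to 1900 m: -7.4 × 1.3 km = -9.62°C, so T = 11.18°C.
  Environment, upper layer to 2300 m: -3.5 × 0.4 km = -1.4°C, so T = 9.78°C.
T_parcel − T_env = 7.74 − 9.78 = -2.04°C

-2.04°C (parcel cooler than environment)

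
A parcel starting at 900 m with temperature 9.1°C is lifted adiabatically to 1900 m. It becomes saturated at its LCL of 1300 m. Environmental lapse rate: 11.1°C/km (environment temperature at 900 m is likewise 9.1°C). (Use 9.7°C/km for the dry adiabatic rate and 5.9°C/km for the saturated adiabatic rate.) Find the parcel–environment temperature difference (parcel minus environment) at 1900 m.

+3.68°C (parcel warmer than environment)

Parcel:
  900 → 1300 m (dry, 9.7°C/km): ΔT = -9.7 × 0.4 = -3.88°C → T = 5.22°C
  1300 → 1900 m (saturated, 5.9°C/km): ΔT = -5.9 × 0.6 = -3.54°C → T = 1.68°C
Environment:
  900 → 1900 m (environment, 11.1°C/km): ΔT = -11.1 × 1 = -11.1°C → T = -2°C
T_parcel − T_env = 1.68 − (-2) = +3.68°C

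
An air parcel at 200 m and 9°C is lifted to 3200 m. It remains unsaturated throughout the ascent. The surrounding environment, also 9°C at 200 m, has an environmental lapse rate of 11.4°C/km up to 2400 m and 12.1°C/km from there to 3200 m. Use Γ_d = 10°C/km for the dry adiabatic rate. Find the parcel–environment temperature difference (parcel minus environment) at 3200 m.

+4.76°C (parcel warmer than environment)

Parcel:
  200–3200 m, dry: Δz = 3 km ⇒ ΔT = -30°C; T = -21°C
Environment:
  200–2400 m, environment, lower layer: Δz = 2.2 km ⇒ ΔT = -25.08°C; T = -16.08°C
  2400–3200 m, environment, upper layer: Δz = 0.8 km ⇒ ΔT = -9.68°C; T = -25.76°C
T_parcel − T_env = -21 − (-25.76) = +4.76°C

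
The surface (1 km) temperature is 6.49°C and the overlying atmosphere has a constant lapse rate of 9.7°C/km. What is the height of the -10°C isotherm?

Height above start = (6.49 − (-10)) / 9.7 = 1.7 km
Altitude = 1000 m + 1700 m = 2700 m

2.7 km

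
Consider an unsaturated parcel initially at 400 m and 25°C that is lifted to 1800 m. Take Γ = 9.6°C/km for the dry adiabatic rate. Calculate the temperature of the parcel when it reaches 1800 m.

11.56°C

400–1800 m, dry adiabatic: Δz = 1.4 km ⇒ ΔT = -13.44°C; T = 11.56°C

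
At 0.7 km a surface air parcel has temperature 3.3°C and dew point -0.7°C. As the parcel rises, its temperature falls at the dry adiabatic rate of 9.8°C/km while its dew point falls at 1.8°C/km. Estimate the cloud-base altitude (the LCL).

T and T_d converge at 9.8 − 1.8 = 8°C per km
Height above start = (3.3 − (-0.7)) / 8 = 0.5 km
LCL altitude = 700 m + 500 m = 1200 m

1.2 km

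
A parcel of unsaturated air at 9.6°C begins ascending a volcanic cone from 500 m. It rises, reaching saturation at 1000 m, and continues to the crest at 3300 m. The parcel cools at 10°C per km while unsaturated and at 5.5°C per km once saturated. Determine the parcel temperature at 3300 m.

Dry to 1000 m: -10 × 0.5 km = -5°C, so T = 4.6°C.
Saturated to 3300 m: -5.5 × 2.3 km = -12.65°C, so T = -8.05°C.

-8.05°C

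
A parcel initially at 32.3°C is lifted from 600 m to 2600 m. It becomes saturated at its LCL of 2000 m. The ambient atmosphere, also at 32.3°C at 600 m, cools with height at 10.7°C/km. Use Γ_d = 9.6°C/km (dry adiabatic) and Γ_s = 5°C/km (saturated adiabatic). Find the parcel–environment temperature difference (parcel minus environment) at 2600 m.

+4.96°C (parcel warmer than environment)

Parcel:
  From 600 m to 2000 m (dry): cools by 9.6 × 1.4 = 13.44°C, giving 18.86°C.
  From 2000 m to 2600 m (saturated): cools by 5 × 0.6 = 3°C, giving 15.86°C.
Environment:
  From 600 m to 2600 m (environment): cools by 10.7 × 2 = 21.4°C, giving 10.9°C.
T_parcel − T_env = 15.86 − 10.9 = +4.96°C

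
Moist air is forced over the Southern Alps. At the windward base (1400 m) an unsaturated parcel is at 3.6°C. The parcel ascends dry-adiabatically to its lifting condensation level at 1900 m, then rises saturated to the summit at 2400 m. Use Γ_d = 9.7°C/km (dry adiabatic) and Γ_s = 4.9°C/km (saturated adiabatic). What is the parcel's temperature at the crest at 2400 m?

Dry to 1900 m: -9.7 × 0.5 km = -4.85°C, so T = -1.25°C.
Saturated to 2400 m: -4.9 × 0.5 km = -2.45°C, so T = -3.7°C.

-3.7°C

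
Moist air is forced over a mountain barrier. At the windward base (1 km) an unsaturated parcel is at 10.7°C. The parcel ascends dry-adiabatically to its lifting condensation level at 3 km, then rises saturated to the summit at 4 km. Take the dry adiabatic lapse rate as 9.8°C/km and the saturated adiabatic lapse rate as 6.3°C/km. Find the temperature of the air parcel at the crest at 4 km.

From 1000 m to 3000 m (dry): cools by 9.8 × 2 = 19.6°C, giving -8.9°C.
From 3000 m to 4000 m (saturated): cools by 6.3 × 1 = 6.3°C, giving -15.2°C.

-15.2°C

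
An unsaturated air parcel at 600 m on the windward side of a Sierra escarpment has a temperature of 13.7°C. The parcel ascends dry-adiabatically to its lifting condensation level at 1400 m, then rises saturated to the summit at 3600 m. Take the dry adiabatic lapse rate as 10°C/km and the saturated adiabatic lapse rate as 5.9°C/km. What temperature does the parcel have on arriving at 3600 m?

-7.28°C

600 → 1400 m (dry, 10°C/km): ΔT = -10 × 0.8 = -8°C → T = 5.7°C
1400 → 3600 m (saturated, 5.9°C/km): ΔT = -5.9 × 2.2 = -12.98°C → T = -7.28°C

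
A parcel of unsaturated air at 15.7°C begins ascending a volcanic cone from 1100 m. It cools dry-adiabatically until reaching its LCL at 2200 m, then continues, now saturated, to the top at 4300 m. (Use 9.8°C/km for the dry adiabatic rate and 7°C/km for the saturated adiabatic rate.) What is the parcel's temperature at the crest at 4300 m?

-9.78°C

1100 → 2200 m (dry, 9.8°C/km): ΔT = -9.8 × 1.1 = -10.78°C → T = 4.92°C
2200 → 4300 m (saturated, 7°C/km): ΔT = -7 × 2.1 = -14.7°C → T = -9.78°C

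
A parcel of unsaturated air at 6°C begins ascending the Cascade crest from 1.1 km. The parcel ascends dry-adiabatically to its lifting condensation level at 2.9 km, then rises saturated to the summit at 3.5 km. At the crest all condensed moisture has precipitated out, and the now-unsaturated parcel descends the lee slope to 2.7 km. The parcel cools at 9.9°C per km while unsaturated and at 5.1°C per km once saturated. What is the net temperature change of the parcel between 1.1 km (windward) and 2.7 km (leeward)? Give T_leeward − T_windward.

From 1100 m to 2900 m (dry): cools by 9.9 × 1.8 = 17.82°C, giving -11.82°C.
From 2900 m to 3500 m (saturated): cools by 5.1 × 0.6 = 3.06°C, giving -14.88°C.
From 3500 m to 2700 m (dry descent): warms by 9.9 × 0.8 = 7.92°C, giving -6.96°C.
Net change vs windward start: -6.96 − 6 = -12.96°C

-12.96°C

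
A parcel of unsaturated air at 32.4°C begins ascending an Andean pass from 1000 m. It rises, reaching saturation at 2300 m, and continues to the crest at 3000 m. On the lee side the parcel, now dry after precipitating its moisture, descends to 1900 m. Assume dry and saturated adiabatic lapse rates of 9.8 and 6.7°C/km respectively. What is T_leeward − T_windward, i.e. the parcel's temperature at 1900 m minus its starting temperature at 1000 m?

-6.65°C

1000–2300 m, dry: Δz = 1.3 km ⇒ ΔT = -12.74°C; T = 19.66°C
2300–3000 m, saturated: Δz = 0.7 km ⇒ ΔT = -4.69°C; T = 14.97°C
3000–1900 m, dry descent: Δz = 1.1 km ⇒ ΔT = +10.78°C; T = 25.75°C
Net change vs windward start: 25.75 − 32.4 = -6.65°C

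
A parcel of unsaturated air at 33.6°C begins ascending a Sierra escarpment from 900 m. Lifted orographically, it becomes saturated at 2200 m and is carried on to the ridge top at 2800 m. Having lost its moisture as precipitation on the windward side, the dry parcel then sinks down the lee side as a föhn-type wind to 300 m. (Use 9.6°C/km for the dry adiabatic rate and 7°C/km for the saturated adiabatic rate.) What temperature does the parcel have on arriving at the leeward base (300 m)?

40.92°C

From 900 m to 2200 m (dry): cools by 9.6 × 1.3 = 12.48°C, giving 21.12°C.
From 2200 m to 2800 m (saturated): cools by 7 × 0.6 = 4.2°C, giving 16.92°C.
From 2800 m to 300 m (dry descent): warms by 9.6 × 2.5 = 24°C, giving 40.92°C.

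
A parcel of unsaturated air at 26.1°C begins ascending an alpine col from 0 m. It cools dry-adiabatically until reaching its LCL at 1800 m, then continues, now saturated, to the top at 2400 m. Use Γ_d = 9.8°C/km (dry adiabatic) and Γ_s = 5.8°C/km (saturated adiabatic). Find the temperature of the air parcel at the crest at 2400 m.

4.98°C

0–1800 m, dry: Δz = 1.8 km ⇒ ΔT = -17.64°C; T = 8.46°C
1800–2400 m, saturated: Δz = 0.6 km ⇒ ΔT = -3.48°C; T = 4.98°C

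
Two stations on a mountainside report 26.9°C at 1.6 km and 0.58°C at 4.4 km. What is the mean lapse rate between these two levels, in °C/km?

Γ = −ΔT/Δz = (26.9 − 0.58) / (4400 − 1600) m
  = 26.32°C / 2.8 km = 9.4°C/km

9.4°C/km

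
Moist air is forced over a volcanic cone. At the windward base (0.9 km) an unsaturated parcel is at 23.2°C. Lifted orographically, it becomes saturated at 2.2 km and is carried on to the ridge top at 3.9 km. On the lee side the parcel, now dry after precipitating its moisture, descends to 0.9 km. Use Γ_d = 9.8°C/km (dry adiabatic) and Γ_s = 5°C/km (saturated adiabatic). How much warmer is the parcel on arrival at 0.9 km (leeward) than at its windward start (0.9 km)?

900–2200 m, dry: Δz = 1.3 km ⇒ ΔT = -12.74°C; T = 10.46°C
2200–3900 m, saturated: Δz = 1.7 km ⇒ ΔT = -8.5°C; T = 1.96°C
3900–900 m, dry descent: Δz = 3 km ⇒ ΔT = +29.4°C; T = 31.36°C
Net change vs windward start: 31.36 − 23.2 = +8.16°C

+8.16°C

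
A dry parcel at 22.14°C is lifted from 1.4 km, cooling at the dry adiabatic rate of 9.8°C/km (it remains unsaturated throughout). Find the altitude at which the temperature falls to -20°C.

Height above start = (22.14 − (-20)) / 9.8 = 4.3 km
Altitude = 1400 m + 4300 m = 5700 m

5.7 km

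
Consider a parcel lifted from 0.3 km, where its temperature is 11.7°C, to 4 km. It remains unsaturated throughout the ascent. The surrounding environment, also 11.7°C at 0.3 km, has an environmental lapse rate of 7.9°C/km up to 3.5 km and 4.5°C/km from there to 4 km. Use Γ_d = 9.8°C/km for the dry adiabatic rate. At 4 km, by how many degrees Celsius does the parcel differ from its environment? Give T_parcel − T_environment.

-8.73°C (parcel cooler than environment)

Parcel:
  Dry to 4000 m: -9.8 × 3.7 km = -36.26°C, so T = -24.56°C.
Environment:
  Environment, lower layer to 3500 m: -7.9 × 3.2 km = -25.28°C, so T = -13.58°C.
  Environment, upper layer to 4000 m: -4.5 × 0.5 km = -2.25°C, so T = -15.83°C.
T_parcel − T_env = -24.56 − (-15.83) = -8.73°C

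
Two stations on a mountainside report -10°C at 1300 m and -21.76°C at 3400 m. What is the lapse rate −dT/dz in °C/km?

5.6°C/km

Γ = −ΔT/Δz = (-10 − (-21.76)) / (3400 − 1300) m
  = 11.76°C / 2.1 km = 5.6°C/km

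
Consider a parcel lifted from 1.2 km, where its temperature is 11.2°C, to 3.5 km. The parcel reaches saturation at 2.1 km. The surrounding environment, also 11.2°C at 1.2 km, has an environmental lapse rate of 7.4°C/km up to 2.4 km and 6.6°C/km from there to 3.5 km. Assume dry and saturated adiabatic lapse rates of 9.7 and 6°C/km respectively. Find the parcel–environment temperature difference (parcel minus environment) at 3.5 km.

-0.99°C (parcel cooler than environment)

Parcel:
  From 1200 m to 2100 m (dry): cools by 9.7 × 0.9 = 8.73°C, giving 2.47°C.
  From 2100 m to 3500 m (saturated): cools by 6 × 1.4 = 8.4°C, giving -5.93°C.
Environment:
  From 1200 m to 2400 m (environment, lower layer): cools by 7.4 × 1.2 = 8.88°C, giving 2.32°C.
  From 2400 m to 3500 m (environment, upper layer): cools by 6.6 × 1.1 = 7.26°C, giving -4.94°C.
T_parcel − T_env = -5.93 − (-4.94) = -0.99°C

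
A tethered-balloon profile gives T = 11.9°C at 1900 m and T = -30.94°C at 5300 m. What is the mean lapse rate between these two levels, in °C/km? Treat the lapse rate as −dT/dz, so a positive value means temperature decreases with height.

12.6°C/km

Γ = −ΔT/Δz = (11.9 − (-30.94)) / (5300 − 1900) m
  = 42.84°C / 3.4 km = 12.6°C/km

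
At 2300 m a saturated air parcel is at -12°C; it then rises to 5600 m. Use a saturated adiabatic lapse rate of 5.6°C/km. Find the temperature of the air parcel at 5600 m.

-30.48°C

From 2300 m to 5600 m (saturated adiabatic): cools by 5.6 × 3.3 = 18.48°C, giving -30.48°C.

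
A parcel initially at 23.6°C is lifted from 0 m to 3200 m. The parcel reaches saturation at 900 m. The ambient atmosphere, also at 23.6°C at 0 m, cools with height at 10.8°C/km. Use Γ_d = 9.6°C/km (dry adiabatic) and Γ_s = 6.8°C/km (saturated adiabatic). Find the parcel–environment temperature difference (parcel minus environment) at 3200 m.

+10.28°C (parcel warmer than environment)

Parcel:
  Dry to 900 m: -9.6 × 0.9 km = -8.64°C, so T = 14.96°C.
  Saturated to 3200 m: -6.8 × 2.3 km = -15.64°C, so T = -0.68°C.
Environment:
  Environment to 3200 m: -10.8 × 3.2 km = -34.56°C, so T = -10.96°C.
T_parcel − T_env = -0.68 − (-10.96) = +10.28°C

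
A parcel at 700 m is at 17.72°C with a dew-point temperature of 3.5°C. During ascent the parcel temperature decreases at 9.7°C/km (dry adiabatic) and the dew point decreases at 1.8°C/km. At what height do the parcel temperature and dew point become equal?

T and T_d converge at 9.7 − 1.8 = 7.9°C per km
Height above start = (17.72 − 3.5) / 7.9 = 1.8 km
LCL altitude = 700 m + 1800 m = 2500 m

2500 m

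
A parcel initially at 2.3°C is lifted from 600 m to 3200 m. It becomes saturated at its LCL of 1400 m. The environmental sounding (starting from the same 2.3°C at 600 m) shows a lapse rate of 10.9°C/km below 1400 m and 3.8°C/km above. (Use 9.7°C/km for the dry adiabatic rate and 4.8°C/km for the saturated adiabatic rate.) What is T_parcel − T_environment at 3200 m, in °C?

Parcel:
  600 → 1400 m (dry, 9.7°C/km): ΔT = -9.7 × 0.8 = -7.76°C → T = -5.46°C
  1400 → 3200 m (saturated, 4.8°C/km): ΔT = -4.8 × 1.8 = -8.64°C → T = -14.1°C
Environment:
  600 → 1400 m (environment, lower layer, 10.9°C/km): ΔT = -10.9 × 0.8 = -8.72°C → T = -6.42°C
  1400 → 3200 m (environment, upper layer, 3.8°C/km): ΔT = -3.8 × 1.8 = -6.84°C → T = -13.26°C
T_parcel − T_env = -14.1 − (-13.26) = -0.84°C

-0.84°C (parcel cooler than environment)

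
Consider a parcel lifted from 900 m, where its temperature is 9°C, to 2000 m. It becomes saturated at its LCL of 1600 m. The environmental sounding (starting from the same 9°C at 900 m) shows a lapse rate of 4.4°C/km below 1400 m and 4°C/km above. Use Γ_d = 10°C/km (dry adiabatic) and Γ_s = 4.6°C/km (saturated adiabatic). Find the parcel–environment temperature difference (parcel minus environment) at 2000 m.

-4.24°C (parcel cooler than environment)

Parcel:
  900–1600 m, dry: Δz = 0.7 km ⇒ ΔT = -7°C; T = 2°C
  1600–2000 m, saturated: Δz = 0.4 km ⇒ ΔT = -1.84°C; T = 0.16°C
Environment:
  900–1400 m, environment, lower layer: Δz = 0.5 km ⇒ ΔT = -2.2°C; T = 6.8°C
  1400–2000 m, environment, upper layer: Δz = 0.6 km ⇒ ΔT = -2.4°C; T = 4.4°C
T_parcel − T_env = 0.16 − 4.4 = -4.24°C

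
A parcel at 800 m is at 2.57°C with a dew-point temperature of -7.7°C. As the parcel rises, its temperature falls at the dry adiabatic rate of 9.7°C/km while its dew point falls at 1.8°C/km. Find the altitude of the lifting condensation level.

2100 m

T and T_d converge at 9.7 − 1.8 = 7.9°C per km
Height above start = (2.57 − (-7.7)) / 7.9 = 1.3 km
LCL altitude = 800 m + 1300 m = 2100 m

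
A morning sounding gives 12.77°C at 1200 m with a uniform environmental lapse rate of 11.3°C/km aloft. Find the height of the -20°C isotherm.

Height above start = (12.77 − (-20)) / 11.3 = 2.9 km
Altitude = 1200 m + 2900 m = 4100 m

4100 m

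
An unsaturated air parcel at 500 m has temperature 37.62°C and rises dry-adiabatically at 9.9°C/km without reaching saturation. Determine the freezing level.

4300 m

Height above start = (37.62 − 0) / 9.9 = 3.8 km
Altitude = 500 m + 3800 m = 4300 m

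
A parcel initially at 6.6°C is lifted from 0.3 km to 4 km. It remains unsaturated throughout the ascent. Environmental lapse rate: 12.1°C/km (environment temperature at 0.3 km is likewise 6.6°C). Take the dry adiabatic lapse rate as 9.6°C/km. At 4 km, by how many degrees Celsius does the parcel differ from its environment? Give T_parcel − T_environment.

Parcel:
  300–4000 m, dry: Δz = 3.7 km ⇒ ΔT = -35.52°C; T = -28.92°C
Environment:
  300–4000 m, environment: Δz = 3.7 km ⇒ ΔT = -44.77°C; T = -38.17°C
T_parcel − T_env = -28.92 − (-38.17) = +9.25°C

+9.25°C (parcel warmer than environment)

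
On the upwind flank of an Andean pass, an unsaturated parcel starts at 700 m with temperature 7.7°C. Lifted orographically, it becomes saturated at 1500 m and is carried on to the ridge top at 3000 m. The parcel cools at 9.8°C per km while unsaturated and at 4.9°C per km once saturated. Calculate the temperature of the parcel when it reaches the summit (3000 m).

Dry to 1500 m: -9.8 × 0.8 km = -7.84°C, so T = -0.14°C.
Saturated to 3000 m: -4.9 × 1.5 km = -7.35°C, so T = -7.49°C.

-7.49°C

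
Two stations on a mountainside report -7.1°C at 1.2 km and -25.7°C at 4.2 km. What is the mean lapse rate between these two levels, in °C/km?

Γ = −ΔT/Δz = (-7.1 − (-25.7)) / (4200 − 1200) m
  = 18.6°C / 3 km = 6.2°C/km

6.2°C/km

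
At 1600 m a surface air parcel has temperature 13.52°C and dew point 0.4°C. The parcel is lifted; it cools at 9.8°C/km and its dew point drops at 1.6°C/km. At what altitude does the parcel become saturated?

3200 m

T and T_d converge at 9.8 − 1.6 = 8.2°C per km
Height above start = (13.52 − 0.4) / 8.2 = 1.6 km
LCL altitude = 1600 m + 1600 m = 3200 m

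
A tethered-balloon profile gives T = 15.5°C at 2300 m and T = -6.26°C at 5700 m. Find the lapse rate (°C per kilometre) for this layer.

6.4°C/km

Γ = −ΔT/Δz = (15.5 − (-6.26)) / (5700 − 2300) m
  = 21.76°C / 3.4 km = 6.4°C/km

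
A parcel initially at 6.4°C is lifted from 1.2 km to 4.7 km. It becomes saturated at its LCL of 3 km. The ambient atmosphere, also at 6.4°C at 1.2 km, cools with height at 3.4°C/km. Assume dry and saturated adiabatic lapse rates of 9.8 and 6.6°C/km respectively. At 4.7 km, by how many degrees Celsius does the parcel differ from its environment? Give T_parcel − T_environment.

-16.96°C (parcel cooler than environment)

Parcel:
  Dry to 3000 m: -9.8 × 1.8 km = -17.64°C, so T = -11.24°C.
  Saturated to 4700 m: -6.6 × 1.7 km = -11.22°C, so T = -22.46°C.
Environment:
  Environment to 4700 m: -3.4 × 3.5 km = -11.9°C, so T = -5.5°C.
T_parcel − T_env = -22.46 − (-5.5) = -16.96°C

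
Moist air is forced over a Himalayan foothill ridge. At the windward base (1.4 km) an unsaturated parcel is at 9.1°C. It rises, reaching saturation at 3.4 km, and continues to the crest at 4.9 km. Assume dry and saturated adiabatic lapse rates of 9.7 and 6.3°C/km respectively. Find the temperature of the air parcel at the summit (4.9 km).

-19.75°C

Dry to 3400 m: -9.7 × 2 km = -19.4°C, so T = -10.3°C.
Saturated to 4900 m: -6.3 × 1.5 km = -9.45°C, so T = -19.75°C.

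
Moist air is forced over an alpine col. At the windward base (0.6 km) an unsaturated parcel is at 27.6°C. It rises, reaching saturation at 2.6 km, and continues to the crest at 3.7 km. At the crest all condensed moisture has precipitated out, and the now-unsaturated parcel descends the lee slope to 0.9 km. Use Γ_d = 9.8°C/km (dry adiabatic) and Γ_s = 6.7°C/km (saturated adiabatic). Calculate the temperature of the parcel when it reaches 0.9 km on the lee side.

28.07°C

600–2600 m, dry: Δz = 2 km ⇒ ΔT = -19.6°C; T = 8°C
2600–3700 m, saturated: Δz = 1.1 km ⇒ ΔT = -7.37°C; T = 0.63°C
3700–900 m, dry descent: Δz = 2.8 km ⇒ ΔT = +27.44°C; T = 28.07°C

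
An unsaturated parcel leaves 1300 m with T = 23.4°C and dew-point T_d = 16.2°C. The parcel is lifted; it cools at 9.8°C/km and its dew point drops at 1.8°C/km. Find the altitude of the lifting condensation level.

2200 m

T and T_d converge at 9.8 − 1.8 = 8°C per km
Height above start = (23.4 − 16.2) / 8 = 0.9 km
LCL altitude = 1300 m + 900 m = 2200 m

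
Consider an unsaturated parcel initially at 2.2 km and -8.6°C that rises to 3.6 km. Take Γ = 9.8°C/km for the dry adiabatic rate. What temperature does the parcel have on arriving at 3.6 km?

2200 → 3600 m (dry adiabatic, 9.8°C/km): ΔT = -9.8 × 1.4 = -13.72°C → T = -22.32°C

-22.32°C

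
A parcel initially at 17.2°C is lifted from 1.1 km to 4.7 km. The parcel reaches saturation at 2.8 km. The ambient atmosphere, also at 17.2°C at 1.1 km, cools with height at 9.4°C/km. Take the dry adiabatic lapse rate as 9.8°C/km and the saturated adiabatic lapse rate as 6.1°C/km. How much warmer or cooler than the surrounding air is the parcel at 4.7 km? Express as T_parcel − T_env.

+5.59°C (parcel warmer than environment)

Parcel:
  1100 → 2800 m (dry, 9.8°C/km): ΔT = -9.8 × 1.7 = -16.66°C → T = 0.54°C
  2800 → 4700 m (saturated, 6.1°C/km): ΔT = -6.1 × 1.9 = -11.59°C → T = -11.05°C
Environment:
  1100 → 4700 m (environment, 9.4°C/km): ΔT = -9.4 × 3.6 = -33.84°C → T = -16.64°C
T_parcel − T_env = -11.05 − (-16.64) = +5.59°C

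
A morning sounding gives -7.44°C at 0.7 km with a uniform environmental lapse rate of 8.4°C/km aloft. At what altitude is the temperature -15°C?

Height above start = (-7.44 − (-15)) / 8.4 = 0.9 km
Altitude = 700 m + 900 m = 1600 m

1.6 km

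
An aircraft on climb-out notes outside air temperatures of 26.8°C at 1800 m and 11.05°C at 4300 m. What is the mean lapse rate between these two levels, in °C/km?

Γ = −ΔT/Δz = (26.8 − 11.05) / (4300 − 1800) m
  = 15.75°C / 2.5 km = 6.3°C/km

6.3°C/km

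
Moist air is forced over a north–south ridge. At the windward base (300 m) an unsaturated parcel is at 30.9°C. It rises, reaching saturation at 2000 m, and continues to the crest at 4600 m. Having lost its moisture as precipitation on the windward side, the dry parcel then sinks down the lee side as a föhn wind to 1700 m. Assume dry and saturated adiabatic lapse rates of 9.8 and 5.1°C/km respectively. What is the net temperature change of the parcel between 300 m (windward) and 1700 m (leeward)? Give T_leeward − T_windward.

-1.5°C

From 300 m to 2000 m (dry): cools by 9.8 × 1.7 = 16.66°C, giving 14.24°C.
From 2000 m to 4600 m (saturated): cools by 5.1 × 2.6 = 13.26°C, giving 0.98°C.
From 4600 m to 1700 m (dry descent): warms by 9.8 × 2.9 = 28.42°C, giving 29.4°C.
Net change vs windward start: 29.4 − 30.9 = -1.5°C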